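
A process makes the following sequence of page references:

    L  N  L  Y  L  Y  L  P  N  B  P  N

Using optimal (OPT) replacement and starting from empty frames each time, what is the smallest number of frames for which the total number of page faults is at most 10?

2

f=1: 12 faults
f=2: 7 faults
f=3: 5 faults
f=4: 5 faults
f=5: 5 faults
Smallest f with faults ≤ 10 is 2.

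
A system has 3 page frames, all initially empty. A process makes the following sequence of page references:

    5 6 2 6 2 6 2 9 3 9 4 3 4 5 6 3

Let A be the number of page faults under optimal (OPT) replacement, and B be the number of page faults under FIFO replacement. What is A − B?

-2

Under OPT: F F F . . . . F F . F . . . F . → 7 faults.
Under FIFO: F F F . . . . F F . F . . F F F → 9 faults.
A − B = 7 − 9 = -2.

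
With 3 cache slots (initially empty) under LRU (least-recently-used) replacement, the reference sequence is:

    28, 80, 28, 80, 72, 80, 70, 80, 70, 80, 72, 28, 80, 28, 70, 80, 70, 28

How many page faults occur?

6

28 → fault, frames (28)
80 → fault, frames (28 80)
28 → hit
80 → hit
72 → fault, frames (28 80 72)
80 → hit
70 → fault, evict 28, frames (72 80 70)
80 → hit
70 → hit
80 → hit
72 → hit
28 → fault, evict 70, frames (80 72 28)
80 → hit
28 → hit
70 → fault, evict 72, frames (80 28 70)
80 → hit
70 → hit
28 → hit
Page faults: 6.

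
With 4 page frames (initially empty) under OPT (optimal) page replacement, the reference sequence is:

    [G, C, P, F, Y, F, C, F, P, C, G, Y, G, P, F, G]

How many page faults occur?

G: miss, frames [G]
C: miss, frames [G, C]
P: miss, frames [G, C, P]
F: miss, frames [G, C, P, F]
Y: miss, evict G, frames [C, P, F, Y]
F: hit
C: hit
F: hit
P: hit
C: hit
G: miss, evict C, frames [P, F, Y, G]
Y: hit
G: hit
P: hit
F: hit
G: hit
Page faults: 6.

6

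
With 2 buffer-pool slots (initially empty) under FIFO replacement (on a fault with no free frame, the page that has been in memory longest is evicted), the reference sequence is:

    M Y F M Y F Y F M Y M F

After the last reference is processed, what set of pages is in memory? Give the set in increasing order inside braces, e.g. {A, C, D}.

{F, Y}

M → miss, frames (M)
Y → miss, frames (M Y)
F → miss, evict M, frames (Y F)
M → miss, evict Y, frames (F M)
Y → miss, evict F, frames (M Y)
F → miss, evict M, frames (Y F)
Y → hit
F → hit
M → miss, evict Y, frames (F M)
Y → miss, evict F, frames (M Y)
M → hit
F → miss, evict M, frames (Y F)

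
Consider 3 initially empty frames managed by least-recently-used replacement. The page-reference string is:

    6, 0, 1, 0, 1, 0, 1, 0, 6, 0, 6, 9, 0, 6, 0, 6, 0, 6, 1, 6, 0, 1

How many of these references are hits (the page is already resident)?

17

6 -> fault, frames [6]
0 -> fault, frames [6, 0]
1 -> fault, frames [6, 0, 1]
0 -> hit
1 -> hit
0 -> hit
1 -> hit
0 -> hit
6 -> hit
0 -> hit
6 -> hit
9 -> fault, evict 1, frames [0, 6, 9]
0 -> hit
6 -> hit
0 -> hit
6 -> hit
0 -> hit
6 -> hit
1 -> fault, evict 9, frames [0, 6, 1]
6 -> hit
0 -> hit
1 -> hit
Hits: 17.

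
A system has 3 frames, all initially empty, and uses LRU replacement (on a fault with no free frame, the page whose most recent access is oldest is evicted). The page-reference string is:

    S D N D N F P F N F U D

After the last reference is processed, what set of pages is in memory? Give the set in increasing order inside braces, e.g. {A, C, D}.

{D, F, U}

S → miss, frames [S]
D → miss, frames [S, D]
N → miss, frames [S, D, N]
D → hit
N → hit
F → miss, evict S, frames [D, N, F]
P → miss, evict D, frames [N, F, P]
F → hit
N → hit
F → hit
U → miss, evict P, frames [N, F, U]
D → miss, evict N, frames [F, U, D]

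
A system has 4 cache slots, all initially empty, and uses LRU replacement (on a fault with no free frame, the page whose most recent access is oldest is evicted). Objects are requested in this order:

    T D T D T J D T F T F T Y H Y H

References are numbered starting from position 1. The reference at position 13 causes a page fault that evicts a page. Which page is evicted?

J

pos 1: T -> miss, frames [T]
pos 2: D -> miss, frames [T, D]
pos 3: T -> hit
pos 4: D -> hit
pos 5: T -> hit
pos 6: J -> miss, frames [D, T, J]
pos 7: D -> hit
pos 8: T -> hit
pos 9: F -> miss, frames [J, D, T, F]
pos 10: T -> hit
pos 11: F -> hit
pos 12: T -> hit
pos 13: Y -> miss, evict J, frames [D, F, T, Y]
At position 13, page J is evicted.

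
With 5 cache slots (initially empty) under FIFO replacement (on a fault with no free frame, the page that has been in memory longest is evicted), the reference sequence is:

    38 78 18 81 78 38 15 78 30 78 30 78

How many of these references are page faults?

6

38 -> miss, frames [38]
78 -> miss, frames [38, 78]
18 -> miss, frames [38, 78, 18]
81 -> miss, frames [38, 78, 18, 81]
78 -> hit
38 -> hit
15 -> miss, frames [38, 78, 18, 81, 15]
78 -> hit
30 -> miss, evict 38, frames [78, 18, 81, 15, 30]
78 -> hit
30 -> hit
78 -> hit
Page faults: 6.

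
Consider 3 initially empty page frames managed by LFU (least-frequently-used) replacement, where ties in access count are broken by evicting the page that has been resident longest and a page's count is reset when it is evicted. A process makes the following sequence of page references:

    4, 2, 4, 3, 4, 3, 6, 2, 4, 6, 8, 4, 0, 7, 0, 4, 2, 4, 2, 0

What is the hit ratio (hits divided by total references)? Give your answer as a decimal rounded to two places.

4 → fault, frames {4}
2 → fault, frames {4,2}
4 → hit
3 → fault, frames {4,2,3}
4 → hit
3 → hit
6 → fault, evict 2, frames {4,3,6}
2 → fault, evict 6, frames {4,3,2}
4 → hit
6 → fault, evict 2, frames {4,3,6}
8 → fault, evict 6, frames {4,3,8}
4 → hit
0 → fault, evict 8, frames {4,3,0}
7 → fault, evict 0, frames {4,3,7}
0 → fault, evict 7, frames {4,3,0}
4 → hit
2 → fault, evict 0, frames {4,3,2}
4 → hit
2 → hit
0 → fault, evict 3, frames {4,2,0}
Hits: 8 of 20 references → 8/20 = 0.4000.

0.40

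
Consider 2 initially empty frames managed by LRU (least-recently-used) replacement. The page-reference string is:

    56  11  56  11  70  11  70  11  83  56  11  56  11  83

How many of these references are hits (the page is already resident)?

7

56 -> fault, frames {56}
11 -> fault, frames {56,11}
56 -> hit
11 -> hit
70 -> fault, evict 56, frames {11,70}
11 -> hit
70 -> hit
11 -> hit
83 -> fault, evict 70, frames {11,83}
56 -> fault, evict 11, frames {83,56}
11 -> fault, evict 83, frames {56,11}
56 -> hit
11 -> hit
83 -> fault, evict 56, frames {11,83}
Hits: 7.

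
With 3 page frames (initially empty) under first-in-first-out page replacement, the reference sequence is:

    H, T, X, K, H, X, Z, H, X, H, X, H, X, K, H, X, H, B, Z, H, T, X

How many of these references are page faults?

13

H → fault, frames [H]
T → fault, frames [H, T]
X → fault, frames [H, T, X]
K → fault, evict H, frames [T, X, K]
H → fault, evict T, frames [X, K, H]
X → hit
Z → fault, evict X, frames [K, H, Z]
H → hit
X → fault, evict K, frames [H, Z, X]
H → hit
X → hit
H → hit
X → hit
K → fault, evict H, frames [Z, X, K]
H → fault, evict Z, frames [X, K, H]
X → hit
H → hit
B → fault, evict X, frames [K, H, B]
Z → fault, evict K, frames [H, B, Z]
H → hit
T → fault, evict H, frames [B, Z, T]
X → fault, evict B, frames [Z, T, X]
Page faults: 13.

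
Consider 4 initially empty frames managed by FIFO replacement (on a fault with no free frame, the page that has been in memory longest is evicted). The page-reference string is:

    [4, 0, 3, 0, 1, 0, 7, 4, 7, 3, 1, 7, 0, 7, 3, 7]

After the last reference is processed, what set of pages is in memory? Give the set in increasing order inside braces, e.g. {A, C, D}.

4 -> fault, frames [4]
0 -> fault, frames [4, 0]
3 -> fault, frames [4, 0, 3]
0 -> hit
1 -> fault, frames [4, 0, 3, 1]
0 -> hit
7 -> fault, evict 4, frames [0, 3, 1, 7]
4 -> fault, evict 0, frames [3, 1, 7, 4]
7 -> hit
3 -> hit
1 -> hit
7 -> hit
0 -> fault, evict 3, frames [1, 7, 4, 0]
7 -> hit
3 -> fault, evict 1, frames [7, 4, 0, 3]
7 -> hit

{0, 3, 4, 7}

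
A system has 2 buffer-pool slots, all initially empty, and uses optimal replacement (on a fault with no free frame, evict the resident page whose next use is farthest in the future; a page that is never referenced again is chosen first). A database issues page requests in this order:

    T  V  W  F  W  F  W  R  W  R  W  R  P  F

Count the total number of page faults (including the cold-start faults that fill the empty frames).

T: miss, frames (T)
V: miss, frames (T V)
W: miss, evict V, frames (T W)
F: miss, evict T, frames (W F)
W: hit
F: hit
W: hit
R: miss, evict F, frames (W R)
W: hit
R: hit
W: hit
R: hit
P: miss, evict R, frames (W P)
F: miss, evict P, frames (W F)
Page faults: 7.

7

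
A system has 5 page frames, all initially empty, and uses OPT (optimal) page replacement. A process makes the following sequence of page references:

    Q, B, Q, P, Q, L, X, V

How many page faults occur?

6

Q -> fault, frames {Q}
B -> fault, frames {Q,B}
Q -> hit
P -> fault, frames {Q,B,P}
Q -> hit
L -> fault, frames {Q,B,P,L}
X -> fault, frames {Q,B,P,L,X}
V -> fault, evict X, frames {Q,B,P,L,V}
Page faults: 6.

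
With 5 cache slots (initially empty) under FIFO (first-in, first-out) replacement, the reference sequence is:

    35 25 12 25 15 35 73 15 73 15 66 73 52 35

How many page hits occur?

35 → fault, frames {35}
25 → fault, frames {35,25}
12 → fault, frames {35,25,12}
25 → hit
15 → fault, frames {35,25,12,15}
35 → hit
73 → fault, frames {35,25,12,15,73}
15 → hit
73 → hit
15 → hit
66 → fault, evict 35, frames {25,12,15,73,66}
73 → hit
52 → fault, evict 25, frames {12,15,73,66,52}
35 → fault, evict 12, frames {15,73,66,52,35}
Hits: 6.

6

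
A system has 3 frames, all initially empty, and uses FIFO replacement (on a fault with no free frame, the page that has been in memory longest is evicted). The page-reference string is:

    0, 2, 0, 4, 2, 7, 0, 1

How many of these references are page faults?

6

0 → miss, frames {0}
2 → miss, frames {0,2}
0 → hit
4 → miss, frames {0,2,4}
2 → hit
7 → miss, evict 0, frames {2,4,7}
0 → miss, evict 2, frames {4,7,0}
1 → miss, evict 4, frames {7,0,1}
Page faults: 6.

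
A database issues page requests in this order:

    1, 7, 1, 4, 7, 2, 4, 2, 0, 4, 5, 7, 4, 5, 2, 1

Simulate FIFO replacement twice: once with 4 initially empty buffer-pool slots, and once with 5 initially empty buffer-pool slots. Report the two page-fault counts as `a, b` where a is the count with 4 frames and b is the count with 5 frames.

4 frames: F F . F . F . . F . F F F . F F → 10 faults.
5 frames: F F . F . F . . F . F . . . . F → 7 faults.
7 < 10: adding a frame reduced faults, as is typical.

10, 7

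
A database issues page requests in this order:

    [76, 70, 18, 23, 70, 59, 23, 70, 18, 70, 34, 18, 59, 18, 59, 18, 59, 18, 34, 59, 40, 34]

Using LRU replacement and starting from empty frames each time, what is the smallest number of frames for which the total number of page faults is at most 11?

3

f=1: 22 faults
f=2: 16 faults
f=3: 9 faults
f=4: 8 faults
f=5: 7 faults
f=6: 7 faults
f=7: 7 faults
Smallest f with faults ≤ 11 is 3.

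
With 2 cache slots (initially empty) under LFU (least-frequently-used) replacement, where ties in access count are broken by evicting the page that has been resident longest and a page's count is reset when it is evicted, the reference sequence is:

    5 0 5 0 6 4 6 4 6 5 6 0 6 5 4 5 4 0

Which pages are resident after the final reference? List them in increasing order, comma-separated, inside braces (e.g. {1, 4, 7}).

5: miss, frames {5}
0: miss, frames {5,0}
5: hit
0: hit
6: miss, evict 5, frames {0,6}
4: miss, evict 6, frames {0,4}
6: miss, evict 4, frames {0,6}
4: miss, evict 6, frames {0,4}
6: miss, evict 4, frames {0,6}
5: miss, evict 6, frames {0,5}
6: miss, evict 5, frames {0,6}
0: hit
6: hit
5: miss, evict 6, frames {0,5}
4: miss, evict 5, frames {0,4}
5: miss, evict 4, frames {0,5}
4: miss, evict 5, frames {0,4}
0: hit

{0, 4}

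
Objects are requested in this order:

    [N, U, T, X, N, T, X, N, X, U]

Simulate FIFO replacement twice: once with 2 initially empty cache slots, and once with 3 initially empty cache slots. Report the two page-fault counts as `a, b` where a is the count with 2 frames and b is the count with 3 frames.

9, 6

2 frames: F F F F F F F F . F → 9 faults.
3 frames: F F F F F . . . . F → 6 faults.
6 < 9: adding a frame reduced faults, as is typical.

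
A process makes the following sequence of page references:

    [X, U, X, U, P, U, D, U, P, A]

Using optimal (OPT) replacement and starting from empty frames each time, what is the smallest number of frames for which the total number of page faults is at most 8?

f=1: 10 faults
f=2: 6 faults
f=3: 5 faults
f=4: 5 faults
f=5: 5 faults
Smallest f with faults ≤ 8 is 2.

2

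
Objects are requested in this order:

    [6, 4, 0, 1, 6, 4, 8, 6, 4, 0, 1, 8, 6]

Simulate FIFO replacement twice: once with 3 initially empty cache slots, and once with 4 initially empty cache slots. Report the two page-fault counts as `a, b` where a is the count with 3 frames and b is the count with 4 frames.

3 frames: F F F F F F F . . F F . F → 10 faults.
4 frames: F F F F . . F F F F F F F → 11 faults.
11 > 10: adding a frame increased faults — Belady's anomaly.

10, 11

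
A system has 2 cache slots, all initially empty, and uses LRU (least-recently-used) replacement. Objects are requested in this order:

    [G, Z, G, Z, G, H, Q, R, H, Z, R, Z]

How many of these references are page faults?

G → miss, frames (G)
Z → miss, frames (G Z)
G → hit
Z → hit
G → hit
H → miss, evict Z, frames (G H)
Q → miss, evict G, frames (H Q)
R → miss, evict H, frames (Q R)
H → miss, evict Q, frames (R H)
Z → miss, evict R, frames (H Z)
R → miss, evict H, frames (Z R)
Z → hit
Page faults: 8.

8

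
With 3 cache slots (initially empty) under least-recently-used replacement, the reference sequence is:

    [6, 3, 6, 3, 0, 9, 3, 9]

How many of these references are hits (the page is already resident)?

4

6 → miss, frames [6]
3 → miss, frames [6, 3]
6 → hit
3 → hit
0 → miss, frames [6, 3, 0]
9 → miss, evict 6, frames [3, 0, 9]
3 → hit
9 → hit
Hits: 4.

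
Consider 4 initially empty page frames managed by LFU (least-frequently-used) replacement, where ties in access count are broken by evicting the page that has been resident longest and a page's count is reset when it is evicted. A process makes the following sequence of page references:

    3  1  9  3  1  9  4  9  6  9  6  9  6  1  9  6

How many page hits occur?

3 → fault, frames (3)
1 → fault, frames (3 1)
9 → fault, frames (3 1 9)
3 → hit
1 → hit
9 → hit
4 → fault, frames (3 1 9 4)
9 → hit
6 → fault, evict 4, frames (3 1 9 6)
9 → hit
6 → hit
9 → hit
6 → hit
1 → hit
9 → hit
6 → hit
Hits: 11.

11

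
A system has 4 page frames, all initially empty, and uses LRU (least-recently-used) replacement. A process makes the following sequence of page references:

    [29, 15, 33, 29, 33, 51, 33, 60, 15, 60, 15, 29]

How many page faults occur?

29 -> fault, frames (29)
15 -> fault, frames (29 15)
33 -> fault, frames (29 15 33)
29 -> hit
33 -> hit
51 -> fault, frames (15 29 33 51)
33 -> hit
60 -> fault, evict 15, frames (29 51 33 60)
15 -> fault, evict 29, frames (51 33 60 15)
60 -> hit
15 -> hit
29 -> fault, evict 51, frames (33 60 15 29)
Page faults: 7.

7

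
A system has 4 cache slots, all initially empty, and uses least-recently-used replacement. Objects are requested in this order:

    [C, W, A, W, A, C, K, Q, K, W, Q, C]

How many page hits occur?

6

C: fault, frames (C)
W: fault, frames (C W)
A: fault, frames (C W A)
W: hit
A: hit
C: hit
K: fault, frames (W A C K)
Q: fault, evict W, frames (A C K Q)
K: hit
W: fault, evict A, frames (C Q K W)
Q: hit
C: hit
Hits: 6.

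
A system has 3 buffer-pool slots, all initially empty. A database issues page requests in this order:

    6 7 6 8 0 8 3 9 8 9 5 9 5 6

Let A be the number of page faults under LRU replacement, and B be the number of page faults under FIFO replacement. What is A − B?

Under LRU: F F . F F . F F . . F . . F → 8 faults.
Under FIFO: F F . F F . F F F . F . . F → 9 faults.
A − B = 8 − 9 = -1.

-1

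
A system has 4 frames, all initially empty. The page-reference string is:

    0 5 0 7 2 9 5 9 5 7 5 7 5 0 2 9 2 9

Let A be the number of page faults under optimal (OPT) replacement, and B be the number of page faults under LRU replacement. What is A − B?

-3

Under OPT: F F . F F F . . . . . . . . F . . . → 6 faults.
Under LRU: F F . F F F F . . . . . . F F F . . → 9 faults.
A − B = 6 − 9 = -3.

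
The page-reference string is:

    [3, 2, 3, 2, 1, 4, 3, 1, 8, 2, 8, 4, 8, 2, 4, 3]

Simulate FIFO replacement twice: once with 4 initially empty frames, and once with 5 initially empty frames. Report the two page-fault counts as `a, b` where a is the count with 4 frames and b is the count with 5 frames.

4 frames: F F . . F F . . F . . . . . . F → 6 faults.
5 frames: F F . . F F . . F . . . . . . . → 5 faults.
5 < 6: adding a frame reduced faults, as is typical.

6, 5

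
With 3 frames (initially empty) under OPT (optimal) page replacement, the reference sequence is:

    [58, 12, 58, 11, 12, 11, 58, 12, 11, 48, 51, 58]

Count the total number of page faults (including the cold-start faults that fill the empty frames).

58 → fault, frames {58}
12 → fault, frames {58,12}
58 → hit
11 → fault, frames {58,12,11}
12 → hit
11 → hit
58 → hit
12 → hit
11 → hit
48 → fault, evict 11, frames {58,12,48}
51 → fault, evict 48, frames {58,12,51}
58 → hit
Page faults: 5.

5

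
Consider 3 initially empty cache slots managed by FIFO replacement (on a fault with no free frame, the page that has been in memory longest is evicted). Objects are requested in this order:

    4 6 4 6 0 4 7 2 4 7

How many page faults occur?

4 -> fault, frames (4)
6 -> fault, frames (4 6)
4 -> hit
6 -> hit
0 -> fault, frames (4 6 0)
4 -> hit
7 -> fault, evict 4, frames (6 0 7)
2 -> fault, evict 6, frames (0 7 2)
4 -> fault, evict 0, frames (7 2 4)
7 -> hit
Page faults: 6.

6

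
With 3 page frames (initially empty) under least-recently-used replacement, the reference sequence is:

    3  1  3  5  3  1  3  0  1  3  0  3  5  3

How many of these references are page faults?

5

3: fault, frames [3]
1: fault, frames [3, 1]
3: hit
5: fault, frames [1, 3, 5]
3: hit
1: hit
3: hit
0: fault, evict 5, frames [1, 3, 0]
1: hit
3: hit
0: hit
3: hit
5: fault, evict 1, frames [0, 3, 5]
3: hit
Page faults: 5.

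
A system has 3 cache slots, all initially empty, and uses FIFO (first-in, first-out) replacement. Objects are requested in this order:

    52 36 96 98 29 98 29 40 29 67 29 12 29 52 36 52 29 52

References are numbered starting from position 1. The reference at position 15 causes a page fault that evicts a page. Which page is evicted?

12

pos 1: 52 -> miss, frames {52}
pos 2: 36 -> miss, frames {52,36}
pos 3: 96 -> miss, frames {52,36,96}
pos 4: 98 -> miss, evict 52, frames {36,96,98}
pos 5: 29 -> miss, evict 36, frames {96,98,29}
pos 6: 98 -> hit
pos 7: 29 -> hit
pos 8: 40 -> miss, evict 96, frames {98,29,40}
pos 9: 29 -> hit
pos 10: 67 -> miss, evict 98, frames {29,40,67}
pos 11: 29 -> hit
pos 12: 12 -> miss, evict 29, frames {40,67,12}
pos 13: 29 -> miss, evict 40, frames {67,12,29}
pos 14: 52 -> miss, evict 67, frames {12,29,52}
pos 15: 36 -> miss, evict 12, frames {29,52,36}
At position 15, page 12 is evicted.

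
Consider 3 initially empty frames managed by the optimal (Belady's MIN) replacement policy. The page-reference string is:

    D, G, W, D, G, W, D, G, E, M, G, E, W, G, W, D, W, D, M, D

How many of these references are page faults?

7

D: miss, frames [D]
G: miss, frames [D, G]
W: miss, frames [D, G, W]
D: hit
G: hit
W: hit
D: hit
G: hit
E: miss, evict D, frames [G, W, E]
M: miss, evict W, frames [G, E, M]
G: hit
E: hit
W: miss, evict E, frames [G, M, W]
G: hit
W: hit
D: miss, evict G, frames [M, W, D]
W: hit
D: hit
M: hit
D: hit
Page faults: 7.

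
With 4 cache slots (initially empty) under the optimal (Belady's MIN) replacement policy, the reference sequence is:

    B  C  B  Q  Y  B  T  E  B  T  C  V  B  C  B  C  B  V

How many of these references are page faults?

B -> fault, frames [B]
C -> fault, frames [B, C]
B -> hit
Q -> fault, frames [B, C, Q]
Y -> fault, frames [B, C, Q, Y]
B -> hit
T -> fault, evict Y, frames [B, C, Q, T]
E -> fault, evict Q, frames [B, C, T, E]
B -> hit
T -> hit
C -> hit
V -> fault, evict E, frames [B, C, T, V]
B -> hit
C -> hit
B -> hit
C -> hit
B -> hit
V -> hit
Page faults: 7.

7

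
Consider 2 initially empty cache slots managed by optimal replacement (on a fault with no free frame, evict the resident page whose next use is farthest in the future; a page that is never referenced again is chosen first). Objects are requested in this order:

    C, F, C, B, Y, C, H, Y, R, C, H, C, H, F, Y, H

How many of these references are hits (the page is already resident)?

7

C -> miss, frames (C)
F -> miss, frames (C F)
C -> hit
B -> miss, evict F, frames (C B)
Y -> miss, evict B, frames (C Y)
C -> hit
H -> miss, evict C, frames (Y H)
Y -> hit
R -> miss, evict Y, frames (H R)
C -> miss, evict R, frames (H C)
H -> hit
C -> hit
H -> hit
F -> miss, evict C, frames (H F)
Y -> miss, evict F, frames (H Y)
H -> hit
Hits: 7.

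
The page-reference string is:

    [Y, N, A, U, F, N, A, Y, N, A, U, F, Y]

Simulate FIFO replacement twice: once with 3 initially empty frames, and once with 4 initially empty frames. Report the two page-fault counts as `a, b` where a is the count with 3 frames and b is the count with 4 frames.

10, 11

3 frames: F F F F F F F F . . F F . → 10 faults.
4 frames: F F F F F . . F F F F F F → 11 faults.
11 > 10: adding a frame increased faults — Belady's anomaly.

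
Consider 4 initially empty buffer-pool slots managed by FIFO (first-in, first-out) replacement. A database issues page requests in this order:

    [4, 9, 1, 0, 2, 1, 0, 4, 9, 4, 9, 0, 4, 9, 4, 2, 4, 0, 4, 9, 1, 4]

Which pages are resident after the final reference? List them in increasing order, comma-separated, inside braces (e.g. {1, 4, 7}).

{1, 2, 4, 9}

4: fault, frames (4)
9: fault, frames (4 9)
1: fault, frames (4 9 1)
0: fault, frames (4 9 1 0)
2: fault, evict 4, frames (9 1 0 2)
1: hit
0: hit
4: fault, evict 9, frames (1 0 2 4)
9: fault, evict 1, frames (0 2 4 9)
4: hit
9: hit
0: hit
4: hit
9: hit
4: hit
2: hit
4: hit
0: hit
4: hit
9: hit
1: fault, evict 0, frames (2 4 9 1)
4: hit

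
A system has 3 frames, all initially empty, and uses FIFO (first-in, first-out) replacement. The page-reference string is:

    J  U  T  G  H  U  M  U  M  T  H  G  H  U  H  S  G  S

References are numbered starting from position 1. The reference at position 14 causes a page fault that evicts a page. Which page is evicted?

pos 1: J: miss, frames {J}
pos 2: U: miss, frames {J,U}
pos 3: T: miss, frames {J,U,T}
pos 4: G: miss, evict J, frames {U,T,G}
pos 5: H: miss, evict U, frames {T,G,H}
pos 6: U: miss, evict T, frames {G,H,U}
pos 7: M: miss, evict G, frames {H,U,M}
pos 8: U: hit
pos 9: M: hit
pos 10: T: miss, evict H, frames {U,M,T}
pos 11: H: miss, evict U, frames {M,T,H}
pos 12: G: miss, evict M, frames {T,H,G}
pos 13: H: hit
pos 14: U: miss, evict T, frames {H,G,U}
At position 14, page T is evicted.

T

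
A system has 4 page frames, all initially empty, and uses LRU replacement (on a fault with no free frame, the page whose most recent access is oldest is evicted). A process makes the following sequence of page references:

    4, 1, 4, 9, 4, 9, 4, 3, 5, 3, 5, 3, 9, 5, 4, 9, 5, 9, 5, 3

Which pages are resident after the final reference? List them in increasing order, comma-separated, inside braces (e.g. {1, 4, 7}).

{3, 4, 5, 9}

4 → miss, frames (4)
1 → miss, frames (4 1)
4 → hit
9 → miss, frames (1 4 9)
4 → hit
9 → hit
4 → hit
3 → miss, frames (1 9 4 3)
5 → miss, evict 1, frames (9 4 3 5)
3 → hit
5 → hit
3 → hit
9 → hit
5 → hit
4 → hit
9 → hit
5 → hit
9 → hit
5 → hit
3 → hit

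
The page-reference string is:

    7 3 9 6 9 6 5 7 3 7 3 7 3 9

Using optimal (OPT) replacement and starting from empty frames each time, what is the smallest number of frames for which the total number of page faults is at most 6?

f=1: 14 faults
f=2: 8 faults
f=3: 6 faults
f=4: 5 faults
f=5: 5 faults
Smallest f with faults ≤ 6 is 3.

3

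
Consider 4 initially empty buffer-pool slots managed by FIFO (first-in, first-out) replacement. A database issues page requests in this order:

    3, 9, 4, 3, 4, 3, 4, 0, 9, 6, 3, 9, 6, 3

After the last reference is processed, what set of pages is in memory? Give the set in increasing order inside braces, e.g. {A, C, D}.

{0, 3, 6, 9}

3: miss, frames (3)
9: miss, frames (3 9)
4: miss, frames (3 9 4)
3: hit
4: hit
3: hit
4: hit
0: miss, frames (3 9 4 0)
9: hit
6: miss, evict 3, frames (9 4 0 6)
3: miss, evict 9, frames (4 0 6 3)
9: miss, evict 4, frames (0 6 3 9)
6: hit
3: hit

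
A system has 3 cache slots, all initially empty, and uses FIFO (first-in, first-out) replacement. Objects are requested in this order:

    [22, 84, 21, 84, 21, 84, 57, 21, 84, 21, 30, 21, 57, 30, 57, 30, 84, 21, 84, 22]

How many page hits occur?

12

22 -> miss, frames (22)
84 -> miss, frames (22 84)
21 -> miss, frames (22 84 21)
84 -> hit
21 -> hit
84 -> hit
57 -> miss, evict 22, frames (84 21 57)
21 -> hit
84 -> hit
21 -> hit
30 -> miss, evict 84, frames (21 57 30)
21 -> hit
57 -> hit
30 -> hit
57 -> hit
30 -> hit
84 -> miss, evict 21, frames (57 30 84)
21 -> miss, evict 57, frames (30 84 21)
84 -> hit
22 -> miss, evict 30, frames (84 21 22)
Hits: 12.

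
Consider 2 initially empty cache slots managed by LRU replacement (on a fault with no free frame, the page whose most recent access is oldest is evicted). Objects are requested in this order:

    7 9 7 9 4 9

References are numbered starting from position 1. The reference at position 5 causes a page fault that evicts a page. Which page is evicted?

7

pos 1: 7: miss, frames [7]
pos 2: 9: miss, frames [7, 9]
pos 3: 7: hit
pos 4: 9: hit
pos 5: 4: miss, evict 7, frames [9, 4]
At position 5, page 7 is evicted.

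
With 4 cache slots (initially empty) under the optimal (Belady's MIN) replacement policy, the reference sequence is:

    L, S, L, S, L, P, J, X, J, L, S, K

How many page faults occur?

6

L -> fault, frames {L}
S -> fault, frames {L,S}
L -> hit
S -> hit
L -> hit
P -> fault, frames {L,S,P}
J -> fault, frames {L,S,P,J}
X -> fault, evict P, frames {L,S,J,X}
J -> hit
L -> hit
S -> hit
K -> fault, evict X, frames {L,S,J,K}
Page faults: 6.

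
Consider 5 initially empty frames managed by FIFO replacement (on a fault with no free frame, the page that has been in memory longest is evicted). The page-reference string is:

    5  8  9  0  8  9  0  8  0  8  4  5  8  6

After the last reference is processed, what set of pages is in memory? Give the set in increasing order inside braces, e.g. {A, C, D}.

5 -> miss, frames {5}
8 -> miss, frames {5,8}
9 -> miss, frames {5,8,9}
0 -> miss, frames {5,8,9,0}
8 -> hit
9 -> hit
0 -> hit
8 -> hit
0 -> hit
8 -> hit
4 -> miss, frames {5,8,9,0,4}
5 -> hit
8 -> hit
6 -> miss, evict 5, frames {8,9,0,4,6}

{0, 4, 6, 8, 9}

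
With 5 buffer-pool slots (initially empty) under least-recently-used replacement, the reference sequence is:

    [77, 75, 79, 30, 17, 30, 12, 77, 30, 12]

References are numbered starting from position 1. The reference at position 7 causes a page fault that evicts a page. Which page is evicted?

pos 1: 77: miss, frames (77)
pos 2: 75: miss, frames (77 75)
pos 3: 79: miss, frames (77 75 79)
pos 4: 30: miss, frames (77 75 79 30)
pos 5: 17: miss, frames (77 75 79 30 17)
pos 6: 30: hit
pos 7: 12: miss, evict 77, frames (75 79 17 30 12)
At position 7, page 77 is evicted.

77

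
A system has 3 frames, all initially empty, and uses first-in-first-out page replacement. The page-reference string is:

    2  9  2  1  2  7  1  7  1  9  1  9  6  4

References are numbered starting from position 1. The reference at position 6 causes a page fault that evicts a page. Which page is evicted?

2

pos 1: 2 → miss, frames [2]
pos 2: 9 → miss, frames [2, 9]
pos 3: 2 → hit
pos 4: 1 → miss, frames [2, 9, 1]
pos 5: 2 → hit
pos 6: 7 → miss, evict 2, frames [9, 1, 7]
At position 6, page 2 is evicted.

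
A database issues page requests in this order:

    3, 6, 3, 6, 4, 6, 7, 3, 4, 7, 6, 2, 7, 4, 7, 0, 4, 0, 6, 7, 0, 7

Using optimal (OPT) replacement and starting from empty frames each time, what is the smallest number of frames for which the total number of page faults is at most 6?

4

f=1: 22 faults
f=2: 12 faults
f=3: 8 faults
f=4: 6 faults
f=5: 6 faults
f=6: 6 faults
Smallest f with faults ≤ 6 is 4.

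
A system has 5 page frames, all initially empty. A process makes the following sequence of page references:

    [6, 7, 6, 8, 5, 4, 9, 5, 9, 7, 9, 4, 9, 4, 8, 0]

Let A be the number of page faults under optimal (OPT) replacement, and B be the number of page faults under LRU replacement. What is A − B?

-1

Under OPT: F F . F F F F . . . . . . . . F → 7 faults.
Under LRU: F F . F F F F . . F . . . . . F → 8 faults.
A − B = 7 − 8 = -1.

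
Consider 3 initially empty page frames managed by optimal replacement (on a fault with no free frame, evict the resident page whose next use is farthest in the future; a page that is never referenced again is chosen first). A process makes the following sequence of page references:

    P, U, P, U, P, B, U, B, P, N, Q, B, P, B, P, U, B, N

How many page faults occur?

P -> fault, frames {P}
U -> fault, frames {P,U}
P -> hit
U -> hit
P -> hit
B -> fault, frames {P,U,B}
U -> hit
B -> hit
P -> hit
N -> fault, evict U, frames {P,B,N}
Q -> fault, evict N, frames {P,B,Q}
B -> hit
P -> hit
B -> hit
P -> hit
U -> fault, evict Q, frames {P,B,U}
B -> hit
N -> fault, evict U, frames {P,B,N}
Page faults: 7.

7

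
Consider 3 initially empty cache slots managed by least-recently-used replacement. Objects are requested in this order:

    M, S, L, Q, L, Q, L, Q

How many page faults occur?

4

M: miss, frames (M)
S: miss, frames (M S)
L: miss, frames (M S L)
Q: miss, evict M, frames (S L Q)
L: hit
Q: hit
L: hit
Q: hit
Page faults: 4.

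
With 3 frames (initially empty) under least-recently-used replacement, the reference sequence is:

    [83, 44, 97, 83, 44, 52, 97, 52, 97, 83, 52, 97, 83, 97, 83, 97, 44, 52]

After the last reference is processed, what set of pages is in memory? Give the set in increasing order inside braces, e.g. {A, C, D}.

83: miss, frames (83)
44: miss, frames (83 44)
97: miss, frames (83 44 97)
83: hit
44: hit
52: miss, evict 97, frames (83 44 52)
97: miss, evict 83, frames (44 52 97)
52: hit
97: hit
83: miss, evict 44, frames (52 97 83)
52: hit
97: hit
83: hit
97: hit
83: hit
97: hit
44: miss, evict 52, frames (83 97 44)
52: miss, evict 83, frames (97 44 52)

{44, 52, 97}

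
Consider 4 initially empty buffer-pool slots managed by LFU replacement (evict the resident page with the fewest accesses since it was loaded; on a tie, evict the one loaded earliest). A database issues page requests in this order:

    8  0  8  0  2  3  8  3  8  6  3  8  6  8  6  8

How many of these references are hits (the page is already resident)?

11

8 -> miss, frames (8)
0 -> miss, frames (8 0)
8 -> hit
0 -> hit
2 -> miss, frames (8 0 2)
3 -> miss, frames (8 0 2 3)
8 -> hit
3 -> hit
8 -> hit
6 -> miss, evict 2, frames (8 0 3 6)
3 -> hit
8 -> hit
6 -> hit
8 -> hit
6 -> hit
8 -> hit
Hits: 11.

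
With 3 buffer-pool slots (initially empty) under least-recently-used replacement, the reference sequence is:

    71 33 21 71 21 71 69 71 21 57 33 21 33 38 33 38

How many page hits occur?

71: fault, frames (71)
33: fault, frames (71 33)
21: fault, frames (71 33 21)
71: hit
21: hit
71: hit
69: fault, evict 33, frames (21 71 69)
71: hit
21: hit
57: fault, evict 69, frames (71 21 57)
33: fault, evict 71, frames (21 57 33)
21: hit
33: hit
38: fault, evict 57, frames (21 33 38)
33: hit
38: hit
Hits: 9.

9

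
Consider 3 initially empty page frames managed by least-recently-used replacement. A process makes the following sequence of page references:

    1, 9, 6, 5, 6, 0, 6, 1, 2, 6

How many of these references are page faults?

1: miss, frames [1]
9: miss, frames [1, 9]
6: miss, frames [1, 9, 6]
5: miss, evict 1, frames [9, 6, 5]
6: hit
0: miss, evict 9, frames [5, 6, 0]
6: hit
1: miss, evict 5, frames [0, 6, 1]
2: miss, evict 0, frames [6, 1, 2]
6: hit
Page faults: 7.

7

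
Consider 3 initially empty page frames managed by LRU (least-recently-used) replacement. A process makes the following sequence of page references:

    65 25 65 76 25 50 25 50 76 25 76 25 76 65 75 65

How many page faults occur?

65 -> miss, frames (65)
25 -> miss, frames (65 25)
65 -> hit
76 -> miss, frames (25 65 76)
25 -> hit
50 -> miss, evict 65, frames (76 25 50)
25 -> hit
50 -> hit
76 -> hit
25 -> hit
76 -> hit
25 -> hit
76 -> hit
65 -> miss, evict 50, frames (25 76 65)
75 -> miss, evict 25, frames (76 65 75)
65 -> hit
Page faults: 6.

6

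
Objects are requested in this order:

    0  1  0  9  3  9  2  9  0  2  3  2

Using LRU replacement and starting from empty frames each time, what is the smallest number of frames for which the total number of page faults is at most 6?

4

f=1: 12 faults
f=2: 8 faults
f=3: 7 faults
f=4: 5 faults
f=5: 5 faults
Smallest f with faults ≤ 6 is 4.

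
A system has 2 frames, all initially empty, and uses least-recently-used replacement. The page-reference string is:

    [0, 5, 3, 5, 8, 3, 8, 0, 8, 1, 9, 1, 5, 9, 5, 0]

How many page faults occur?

0 -> fault, frames {0}
5 -> fault, frames {0,5}
3 -> fault, evict 0, frames {5,3}
5 -> hit
8 -> fault, evict 3, frames {5,8}
3 -> fault, evict 5, frames {8,3}
8 -> hit
0 -> fault, evict 3, frames {8,0}
8 -> hit
1 -> fault, evict 0, frames {8,1}
9 -> fault, evict 8, frames {1,9}
1 -> hit
5 -> fault, evict 9, frames {1,5}
9 -> fault, evict 1, frames {5,9}
5 -> hit
0 -> fault, evict 9, frames {5,0}
Page faults: 11.

11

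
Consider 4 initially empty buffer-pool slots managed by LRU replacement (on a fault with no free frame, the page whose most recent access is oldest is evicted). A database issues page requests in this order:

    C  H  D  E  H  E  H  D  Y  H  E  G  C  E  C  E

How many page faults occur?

7

C → fault, frames (C)
H → fault, frames (C H)
D → fault, frames (C H D)
E → fault, frames (C H D E)
H → hit
E → hit
H → hit
D → hit
Y → fault, evict C, frames (E H D Y)
H → hit
E → hit
G → fault, evict D, frames (Y H E G)
C → fault, evict Y, frames (H E G C)
E → hit
C → hit
E → hit
Page faults: 7.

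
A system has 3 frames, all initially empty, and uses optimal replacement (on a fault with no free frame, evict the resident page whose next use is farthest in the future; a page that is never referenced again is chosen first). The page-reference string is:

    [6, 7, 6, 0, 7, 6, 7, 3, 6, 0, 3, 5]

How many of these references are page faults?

5

6 -> miss, frames [6]
7 -> miss, frames [6, 7]
6 -> hit
0 -> miss, frames [6, 7, 0]
7 -> hit
6 -> hit
7 -> hit
3 -> miss, evict 7, frames [6, 0, 3]
6 -> hit
0 -> hit
3 -> hit
5 -> miss, evict 3, frames [6, 0, 5]
Page faults: 5.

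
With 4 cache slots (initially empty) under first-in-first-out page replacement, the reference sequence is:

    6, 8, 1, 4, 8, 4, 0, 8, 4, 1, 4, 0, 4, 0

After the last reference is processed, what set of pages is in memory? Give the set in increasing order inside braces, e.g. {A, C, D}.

6: miss, frames [6]
8: miss, frames [6, 8]
1: miss, frames [6, 8, 1]
4: miss, frames [6, 8, 1, 4]
8: hit
4: hit
0: miss, evict 6, frames [8, 1, 4, 0]
8: hit
4: hit
1: hit
4: hit
0: hit
4: hit
0: hit

{0, 1, 4, 8}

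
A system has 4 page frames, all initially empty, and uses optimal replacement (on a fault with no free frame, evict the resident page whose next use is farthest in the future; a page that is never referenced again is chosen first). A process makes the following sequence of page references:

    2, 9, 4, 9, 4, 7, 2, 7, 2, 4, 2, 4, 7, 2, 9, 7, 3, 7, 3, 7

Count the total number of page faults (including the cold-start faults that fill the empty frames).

5

2: miss, frames {2}
9: miss, frames {2,9}
4: miss, frames {2,9,4}
9: hit
4: hit
7: miss, frames {2,9,4,7}
2: hit
7: hit
2: hit
4: hit
2: hit
4: hit
7: hit
2: hit
9: hit
7: hit
3: miss, evict 4, frames {2,9,7,3}
7: hit
3: hit
7: hit
Page faults: 5.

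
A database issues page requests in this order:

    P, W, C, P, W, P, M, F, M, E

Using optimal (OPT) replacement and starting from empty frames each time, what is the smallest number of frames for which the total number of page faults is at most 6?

3

f=1: 10 faults
f=2: 7 faults
f=3: 6 faults
f=4: 6 faults
f=5: 6 faults
f=6: 6 faults
Smallest f with faults ≤ 6 is 3.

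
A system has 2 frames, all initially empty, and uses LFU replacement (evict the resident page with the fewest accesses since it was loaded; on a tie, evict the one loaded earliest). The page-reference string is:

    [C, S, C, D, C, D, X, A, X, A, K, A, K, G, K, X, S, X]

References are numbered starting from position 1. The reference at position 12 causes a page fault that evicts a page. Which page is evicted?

K

pos 1: C: fault, frames [C]
pos 2: S: fault, frames [C, S]
pos 3: C: hit
pos 4: D: fault, evict S, frames [C, D]
pos 5: C: hit
pos 6: D: hit
pos 7: X: fault, evict D, frames [C, X]
pos 8: A: fault, evict X, frames [C, A]
pos 9: X: fault, evict A, frames [C, X]
pos 10: A: fault, evict X, frames [C, A]
pos 11: K: fault, evict A, frames [C, K]
pos 12: A: fault, evict K, frames [C, A]
At position 12, page K is evicted.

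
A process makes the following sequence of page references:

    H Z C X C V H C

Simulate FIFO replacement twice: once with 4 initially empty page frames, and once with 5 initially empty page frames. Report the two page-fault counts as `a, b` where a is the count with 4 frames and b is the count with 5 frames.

6, 5

4 frames: F F F F . F F . → 6 faults.
5 frames: F F F F . F . . → 5 faults.
5 < 6: adding a frame reduced faults, as is typical.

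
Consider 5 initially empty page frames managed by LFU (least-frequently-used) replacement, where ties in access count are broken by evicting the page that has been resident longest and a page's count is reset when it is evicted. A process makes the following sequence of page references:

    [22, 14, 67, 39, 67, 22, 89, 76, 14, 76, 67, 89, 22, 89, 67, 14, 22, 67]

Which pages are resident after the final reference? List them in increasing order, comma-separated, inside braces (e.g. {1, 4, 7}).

22: fault, frames {22}
14: fault, frames {22,14}
67: fault, frames {22,14,67}
39: fault, frames {22,14,67,39}
67: hit
22: hit
89: fault, frames {22,14,67,39,89}
76: fault, evict 14, frames {22,67,39,89,76}
14: fault, evict 39, frames {22,67,89,76,14}
76: hit
67: hit
89: hit
22: hit
89: hit
67: hit
14: hit
22: hit
67: hit

{14, 22, 67, 76, 89}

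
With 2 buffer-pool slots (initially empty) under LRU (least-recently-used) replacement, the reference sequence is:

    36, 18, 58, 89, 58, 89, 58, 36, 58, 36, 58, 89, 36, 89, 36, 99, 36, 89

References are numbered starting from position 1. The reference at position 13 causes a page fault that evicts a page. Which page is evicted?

58

pos 1: 36 → miss, frames [36]
pos 2: 18 → miss, frames [36, 18]
pos 3: 58 → miss, evict 36, frames [18, 58]
pos 4: 89 → miss, evict 18, frames [58, 89]
pos 5: 58 → hit
pos 6: 89 → hit
pos 7: 58 → hit
pos 8: 36 → miss, evict 89, frames [58, 36]
pos 9: 58 → hit
pos 10: 36 → hit
pos 11: 58 → hit
pos 12: 89 → miss, evict 36, frames [58, 89]
pos 13: 36 → miss, evict 58, frames [89, 36]
At position 13, page 58 is evicted.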